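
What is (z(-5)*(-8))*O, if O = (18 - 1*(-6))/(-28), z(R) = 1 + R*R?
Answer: 1248/7 ≈ 178.29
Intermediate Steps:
z(R) = 1 + R²
O = -6/7 (O = (18 + 6)*(-1/28) = 24*(-1/28) = -6/7 ≈ -0.85714)
(z(-5)*(-8))*O = ((1 + (-5)²)*(-8))*(-6/7) = ((1 + 25)*(-8))*(-6/7) = (26*(-8))*(-6/7) = -208*(-6/7) = 1248/7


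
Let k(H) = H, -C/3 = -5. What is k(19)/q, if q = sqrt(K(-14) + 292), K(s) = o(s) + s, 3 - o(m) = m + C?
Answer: 19*sqrt(70)/140 ≈ 1.1355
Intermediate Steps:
C = 15 (C = -3*(-5) = 15)
o(m) = -12 - m (o(m) = 3 - (m + 15) = 3 - (15 + m) = 3 + (-15 - m) = -12 - m)
K(s) = -12 (K(s) = (-12 - s) + s = -12)
q = 2*sqrt(70) (q = sqrt(-12 + 292) = sqrt(280) = 2*sqrt(70) ≈ 16.733)
k(19)/q = 19/((2*sqrt(70))) = 19*(sqrt(70)/140) = 19*sqrt(70)/140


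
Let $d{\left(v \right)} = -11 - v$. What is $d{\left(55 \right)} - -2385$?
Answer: $2319$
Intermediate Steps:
$d{\left(55 \right)} - -2385 = \left(-11 - 55\right) - -2385 = \left(-11 - 55\right) + 2385 = -66 + 2385 = 2319$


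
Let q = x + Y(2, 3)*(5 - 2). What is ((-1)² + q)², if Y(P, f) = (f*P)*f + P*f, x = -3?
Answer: 4900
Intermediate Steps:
Y(P, f) = P*f + P*f² (Y(P, f) = (P*f)*f + P*f = P*f² + P*f = P*f + P*f²)
q = 69 (q = -3 + (2*3*(1 + 3))*(5 - 2) = -3 + (2*3*4)*3 = -3 + 24*3 = -3 + 72 = 69)
((-1)² + q)² = ((-1)² + 69)² = (1 + 69)² = 70² = 4900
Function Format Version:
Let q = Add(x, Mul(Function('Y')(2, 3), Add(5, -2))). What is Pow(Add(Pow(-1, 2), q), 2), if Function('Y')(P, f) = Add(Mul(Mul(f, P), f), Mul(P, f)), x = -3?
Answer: 4900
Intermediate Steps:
Function('Y')(P, f) = Add(Mul(P, f), Mul(P, Pow(f, 2))) (Function('Y')(P, f) = Add(Mul(Mul(P, f), f), Mul(P, f)) = Add(Mul(P, Pow(f, 2)), Mul(P, f)) = Add(Mul(P, f), Mul(P, Pow(f, 2))))
q = 69 (q = Add(-3, Mul(Mul(2, 3, Add(1, 3)), Add(5, -2))) = Add(-3, Mul(Mul(2, 3, 4), 3)) = Add(-3, Mul(24, 3)) = Add(-3, 72) = 69)
Pow(Add(Pow(-1, 2), q), 2) = Pow(Add(Pow(-1, 2), 69), 2) = Pow(Add(1, 69), 2) = Pow(70, 2) = 4900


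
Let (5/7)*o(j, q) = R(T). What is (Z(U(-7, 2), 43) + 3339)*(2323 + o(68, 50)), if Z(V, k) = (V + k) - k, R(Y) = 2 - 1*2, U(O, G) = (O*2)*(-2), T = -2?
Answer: 7821541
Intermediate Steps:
U(O, G) = -4*O (U(O, G) = (2*O)*(-2) = -4*O)
R(Y) = 0 (R(Y) = 2 - 2 = 0)
o(j, q) = 0 (o(j, q) = (7/5)*0 = 0)
Z(V, k) = V
(Z(U(-7, 2), 43) + 3339)*(2323 + o(68, 50)) = (-4*(-7) + 3339)*(2323 + 0) = (28 + 3339)*2323 = 3367*2323 = 7821541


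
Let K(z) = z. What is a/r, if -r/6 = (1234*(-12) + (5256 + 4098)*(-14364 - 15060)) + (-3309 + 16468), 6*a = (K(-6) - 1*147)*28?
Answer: -119/275233745 ≈ -4.3236e-7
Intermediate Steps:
a = -714 (a = ((-6 - 1*147)*28)/6 = ((-6 - 147)*28)/6 = (-153*28)/6 = (⅙)*(-4284) = -714)
r = 1651402470 (r = -6*((1234*(-12) + (5256 + 4098)*(-14364 - 15060)) + (-3309 + 16468)) = -6*((-14808 + 9354*(-29424)) + 13159) = -6*((-14808 - 275232096) + 13159) = -6*(-275246904 + 13159) = -6*(-275233745) = 1651402470)
a/r = -714/1651402470 = -714*1/1651402470 = -119/275233745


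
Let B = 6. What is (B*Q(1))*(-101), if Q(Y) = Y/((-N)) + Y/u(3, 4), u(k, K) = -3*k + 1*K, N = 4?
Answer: 2727/10 ≈ 272.70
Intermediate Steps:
u(k, K) = K - 3*k (u(k, K) = -3*k + K = K - 3*k)
Q(Y) = -9*Y/20 (Q(Y) = Y/((-1*4)) + Y/(4 - 3*3) = Y/(-4) + Y/(4 - 9) = Y*(-1/4) + Y/(-5) = -Y/4 + Y*(-1/5) = -Y/4 - Y/5 = -9*Y/20)
(B*Q(1))*(-101) = (6*(-9/20*1))*(-101) = (6*(-9/20))*(-101) = -27/10*(-101) = 2727/10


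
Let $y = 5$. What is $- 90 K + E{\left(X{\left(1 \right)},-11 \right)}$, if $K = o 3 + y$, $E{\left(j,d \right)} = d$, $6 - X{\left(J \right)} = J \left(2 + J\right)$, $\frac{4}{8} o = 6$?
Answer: $-3701$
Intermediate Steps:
$o = 12$ ($o = 2 \cdot 6 = 12$)
$X{\left(J \right)} = 6 - J \left(2 + J\right)$
$K = 41$ ($K = 12 \cdot 3 + 5 = 36 + 5 = 41$)
$- 90 K + E{\left(X{\left(1 \right)},-11 \right)} = \left(-90\right) 41 - 11 = -3690 - 11 = -3701$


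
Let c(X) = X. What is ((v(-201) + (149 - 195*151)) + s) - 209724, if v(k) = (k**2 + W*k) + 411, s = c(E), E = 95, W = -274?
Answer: -143039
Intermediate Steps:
s = 95
v(k) = 411 + k**2 - 274*k (v(k) = (k**2 - 274*k) + 411 = 411 + k**2 - 274*k)
((v(-201) + (149 - 195*151)) + s) - 209724 = (((411 + (-201)**2 - 274*(-201)) + (149 - 195*151)) + 95) - 209724 = (((411 + 40401 + 55074) + (149 - 29445)) + 95) - 209724 = ((95886 - 29296) + 95) - 209724 = (66590 + 95) - 209724 = 66685 - 209724 = -143039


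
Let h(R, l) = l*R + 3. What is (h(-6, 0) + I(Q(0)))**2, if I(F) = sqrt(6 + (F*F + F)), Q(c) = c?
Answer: (3 + sqrt(6))**2 ≈ 29.697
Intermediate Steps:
h(R, l) = 3 + R*l (h(R, l) = R*l + 3 = 3 + R*l)
I(F) = sqrt(6 + F + F**2) (I(F) = sqrt(6 + (F**2 + F)) = sqrt(6 + (F + F**2)) = sqrt(6 + F + F**2))
(h(-6, 0) + I(Q(0)))**2 = ((3 - 6*0) + sqrt(6 + 0 + 0**2))**2 = ((3 + 0) + sqrt(6 + 0 + 0))**2 = (3 + sqrt(6))**2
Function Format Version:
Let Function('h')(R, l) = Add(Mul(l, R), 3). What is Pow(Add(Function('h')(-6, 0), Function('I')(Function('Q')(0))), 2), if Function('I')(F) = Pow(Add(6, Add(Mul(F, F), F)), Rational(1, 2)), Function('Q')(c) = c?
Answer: Pow(Add(3, Pow(6, Rational(1, 2))), 2) ≈ 29.697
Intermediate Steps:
Function('h')(R, l) = Add(3, Mul(R, l)) (Function('h')(R, l) = Add(Mul(R, l), 3) = Add(3, Mul(R, l)))
Function('I')(F) = Pow(Add(6, F, Pow(F, 2)), Rational(1, 2)) (Function('I')(F) = Pow(Add(6, Add(Pow(F, 2), F)), Rational(1, 2)) = Pow(Add(6, Add(F, Pow(F, 2))), Rational(1, 2)) = Pow(Add(6, F, Pow(F, 2)), Rational(1, 2)))
Pow(Add(Function('h')(-6, 0), Function('I')(Function('Q')(0))), 2) = Pow(Add(Add(3, Mul(-6, 0)), Pow(Add(6, 0, Pow(0, 2)), Rational(1, 2))), 2) = Pow(Add(Add(3, 0), Pow(Add(6, 0, 0), Rational(1, 2))), 2) = Pow(Add(3, Pow(6, Rational(1, 2))), 2)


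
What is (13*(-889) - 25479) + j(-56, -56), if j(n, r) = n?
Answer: -37092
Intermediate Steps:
(13*(-889) - 25479) + j(-56, -56) = (13*(-889) - 25479) - 56 = (-11557 - 25479) - 56 = -37036 - 56 = -37092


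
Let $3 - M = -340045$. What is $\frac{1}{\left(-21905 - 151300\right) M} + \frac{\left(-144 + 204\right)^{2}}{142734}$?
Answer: $\frac{35338808280211}{1401124851239760} \approx 0.025222$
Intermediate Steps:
$M = 340048$ ($M = 3 - -340045 = 3 + 340045 = 340048$)
$\frac{1}{\left(-21905 - 151300\right) M} + \frac{\left(-144 + 204\right)^{2}}{142734} = \frac{1}{\left(-21905 - 151300\right) 340048} + \frac{\left(-144 + 204\right)^{2}}{142734} = \frac{1}{-173205} \cdot \frac{1}{340048} + 60^{2} \cdot \frac{1}{142734} = \left(- \frac{1}{173205}\right) \frac{1}{340048} + 3600 \cdot \frac{1}{142734} = - \frac{1}{58898013840} + \frac{600}{23789} = \frac{35338808280211}{1401124851239760}$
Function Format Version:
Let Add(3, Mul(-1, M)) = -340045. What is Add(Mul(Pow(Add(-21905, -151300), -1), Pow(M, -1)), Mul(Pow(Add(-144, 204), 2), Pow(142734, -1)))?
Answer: Rational(35338808280211, 1401124851239760) ≈ 0.025222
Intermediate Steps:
M = 340048 (M = Add(3, Mul(-1, -340045)) = Add(3, 340045) = 340048)
Add(Mul(Pow(Add(-21905, -151300), -1), Pow(M, -1)), Mul(Pow(Add(-144, 204), 2), Pow(142734, -1))) = Add(Mul(Pow(Add(-21905, -151300), -1), Pow(340048, -1)), Mul(Pow(Add(-144, 204), 2), Pow(142734, -1))) = Add(Mul(Pow(-173205, -1), Rational(1, 340048)), Mul(Pow(60, 2), Rational(1, 142734))) = Add(Mul(Rational(-1, 173205), Rational(1, 340048)), Mul(3600, Rational(1, 142734))) = Add(Rational(-1, 58898013840), Rational(600, 23789)) = Rational(35338808280211, 1401124851239760)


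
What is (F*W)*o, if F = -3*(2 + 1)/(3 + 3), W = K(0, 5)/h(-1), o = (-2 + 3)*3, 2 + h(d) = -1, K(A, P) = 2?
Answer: 3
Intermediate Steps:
h(d) = -3 (h(d) = -2 - 1 = -3)
o = 3 (o = 1*3 = 3)
W = -2/3 (W = 2/(-3) = 2*(-1/3) = -2/3 ≈ -0.66667)
F = -3/2 (F = -9/6 = -3*1/2 = -3/2 ≈ -1.5000)
(F*W)*o = -3/2*(-2/3)*3 = 1*3 = 3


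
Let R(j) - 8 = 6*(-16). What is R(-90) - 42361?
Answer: -42449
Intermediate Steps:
R(j) = -88 (R(j) = 8 + 6*(-16) = 8 - 96 = -88)
R(-90) - 42361 = -88 - 42361 = -42449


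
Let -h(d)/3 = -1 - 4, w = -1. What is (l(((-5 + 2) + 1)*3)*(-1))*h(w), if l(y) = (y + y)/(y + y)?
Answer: -15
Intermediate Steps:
h(d) = 15 (h(d) = -3*(-1 - 4) = -3*(-5) = 15)
l(y) = 1 (l(y) = (2*y)/((2*y)) = (2*y)*(1/(2*y)) = 1)
(l(((-5 + 2) + 1)*3)*(-1))*h(w) = (1*(-1))*15 = -1*15 = -15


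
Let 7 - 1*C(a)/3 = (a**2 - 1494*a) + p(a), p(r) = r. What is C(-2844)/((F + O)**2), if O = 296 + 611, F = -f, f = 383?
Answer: -37003263/274576 ≈ -134.77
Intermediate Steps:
C(a) = 21 - 3*a**2 + 4479*a (C(a) = 21 - 3*((a**2 - 1494*a) + a) = 21 - 3*(a**2 - 1493*a) = 21 + (-3*a**2 + 4479*a) = 21 - 3*a**2 + 4479*a)
F = -383 (F = -1*383 = -383)
O = 907
C(-2844)/((F + O)**2) = (21 - 3*(-2844)**2 + 4479*(-2844))/((-383 + 907)**2) = (21 - 3*8088336 - 12738276)/(524**2) = (21 - 24265008 - 12738276)/274576 = -37003263*1/274576 = -37003263/274576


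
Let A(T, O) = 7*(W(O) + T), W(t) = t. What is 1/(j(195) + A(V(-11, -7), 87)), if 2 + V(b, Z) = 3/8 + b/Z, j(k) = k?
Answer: 8/6429 ≈ 0.0012444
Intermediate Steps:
V(b, Z) = -13/8 + b/Z (V(b, Z) = -2 + (3/8 + b/Z) = -13/8 + b/Z)
A(T, O) = 7*O + 7*T (A(T, O) = 7*(O + T) = 7*O + 7*T)
1/(j(195) + A(V(-11, -7), 87)) = 1/(195 + (7*87 + 7*(-13/8 - 11/(-7)))) = 1/(195 + (609 + 7*(-13/8 - 11*(-1/7)))) = 1/(195 + (609 + 7*(-13/8 + 11/7))) = 1/(195 + (609 + 7*(-3/56))) = 1/(195 + (609 - 3/8)) = 1/(195 + 4869/8) = 1/(6429/8) = 8/6429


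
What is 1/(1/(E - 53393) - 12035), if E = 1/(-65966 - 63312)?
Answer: -6902540255/83072072098203 ≈ -8.3091e-5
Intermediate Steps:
E = -1/129278 (E = 1/(-129278) = -1/129278 ≈ -7.7353e-6)
1/(1/(E - 53393) - 12035) = 1/(1/(-1/129278 - 53393) - 12035) = 1/(1/(-6902540255/129278) - 12035) = 1/(-129278/6902540255 - 12035) = 1/(-83072072098203/6902540255) = -6902540255/83072072098203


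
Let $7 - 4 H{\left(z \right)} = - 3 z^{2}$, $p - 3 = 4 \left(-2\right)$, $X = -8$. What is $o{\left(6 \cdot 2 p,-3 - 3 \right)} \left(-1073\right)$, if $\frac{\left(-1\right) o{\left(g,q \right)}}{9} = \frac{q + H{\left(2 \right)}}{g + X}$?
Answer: $\frac{48285}{272} \approx 177.52$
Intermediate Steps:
$p = -5$ ($p = 3 + 4 \left(-2\right) = 3 - 8 = -5$)
$H{\left(z \right)} = \frac{7}{4} + \frac{3 z^{2}}{4}$ ($H{\left(z \right)} = \frac{7}{4} - \frac{\left(-3\right) z^{2}}{4} = \frac{7}{4} + \frac{3 z^{2}}{4}$)
$o{\left(g,q \right)} = - \frac{9 \left(\frac{19}{4} + q\right)}{-8 + g}$ ($o{\left(g,q \right)} = - 9 \frac{q + \left(\frac{7}{4} + \frac{3 \cdot 2^{2}}{4}\right)}{g - 8} = - 9 \frac{q + \left(\frac{7}{4} + \frac{3}{4} \cdot 4\right)}{-8 + g} = - 9 \frac{q + \left(\frac{7}{4} + 3\right)}{-8 + g} = - 9 \frac{q + \frac{19}{4}}{-8 + g} = - 9 \frac{\frac{19}{4} + q}{-8 + g} = - \frac{9 \left(\frac{19}{4} + q\right)}{-8 + g}$)
$o{\left(6 \cdot 2 p,-3 - 3 \right)} \left(-1073\right) = \frac{9 \left(-19 - 4 \left(-3 - 3\right)\right)}{4 \left(-8 + 6 \cdot 2 \left(-5\right)\right)} \left(-1073\right) = \frac{9 \left(-19 - -24\right)}{4 \left(-8 + 12 \left(-5\right)\right)} \left(-1073\right) = \frac{9 \left(-19 + 24\right)}{4 \left(-8 - 60\right)} \left(-1073\right) = \frac{9}{4} \frac{1}{-68} \cdot 5 \left(-1073\right) = \frac{9}{4} \left(- \frac{1}{68}\right) 5 \left(-1073\right) = \left(- \frac{45}{272}\right) \left(-1073\right) = \frac{48285}{272}$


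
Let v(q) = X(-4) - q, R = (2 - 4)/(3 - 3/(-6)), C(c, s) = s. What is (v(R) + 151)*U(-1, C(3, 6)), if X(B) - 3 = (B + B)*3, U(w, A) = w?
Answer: -914/7 ≈ -130.57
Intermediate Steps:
R = -4/7 (R = -2/(3 - 3*(-⅙)) = -2/(3 + ½) = -2/7/2 = -2*2/7 = -4/7 ≈ -0.57143)
X(B) = 3 + 6*B (X(B) = 3 + (B + B)*3 = 3 + (2*B)*3 = 3 + 6*B)
v(q) = -21 - q (v(q) = (3 + 6*(-4)) - q = (3 - 24) - q = -21 - q)
(v(R) + 151)*U(-1, C(3, 6)) = ((-21 - 1*(-4/7)) + 151)*(-1) = ((-21 + 4/7) + 151)*(-1) = (-143/7 + 151)*(-1) = (914/7)*(-1) = -914/7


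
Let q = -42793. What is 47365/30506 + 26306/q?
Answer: 1224399609/1305443258 ≈ 0.93792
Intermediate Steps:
47365/30506 + 26306/q = 47365/30506 + 26306/(-42793) = 47365*(1/30506) + 26306*(-1/42793) = 47365/30506 - 26306/42793 = 1224399609/1305443258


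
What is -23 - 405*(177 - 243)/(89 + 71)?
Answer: 2305/16 ≈ 144.06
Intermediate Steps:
-23 - 405*(177 - 243)/(89 + 71) = -23 - (-26730)/160 = -23 - 405*(-33/80) = -23 + 2673/16 = 2305/16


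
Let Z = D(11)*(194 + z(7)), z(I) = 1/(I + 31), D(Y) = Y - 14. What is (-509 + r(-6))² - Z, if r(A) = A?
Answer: 10100669/38 ≈ 2.6581e+5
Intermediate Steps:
D(Y) = -14 + Y
z(I) = 1/(31 + I)
Z = -22119/38 (Z = (-14 + 11)*(194 + 1/(31 + 7)) = -3*(194 + 1/38) = -3*7373/38 = -22119/38 ≈ -582.08)
(-509 + r(-6))² - Z = (-509 - 6)² - 1*(-22119/38) = (-515)² + 22119/38 = 265225 + 22119/38 = 10100669/38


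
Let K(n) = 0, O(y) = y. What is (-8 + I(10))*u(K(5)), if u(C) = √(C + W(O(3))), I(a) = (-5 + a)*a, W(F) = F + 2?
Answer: 42*√5 ≈ 93.915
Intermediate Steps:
W(F) = 2 + F
I(a) = a*(-5 + a)
u(C) = √(5 + C) (u(C) = √(C + (2 + 3)) = √(C + 5) = √(5 + C))
(-8 + I(10))*u(K(5)) = (-8 + 10*(-5 + 10))*√(5 + 0) = (-8 + 10*5)*√5 = (-8 + 50)*√5 = 42*√5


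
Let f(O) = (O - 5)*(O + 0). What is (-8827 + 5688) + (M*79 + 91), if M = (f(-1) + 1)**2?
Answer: 823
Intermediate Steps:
f(O) = O*(-5 + O) (f(O) = (-5 + O)*O = O*(-5 + O))
M = 49 (M = (-(-5 - 1) + 1)**2 = (-1*(-6) + 1)**2 = (6 + 1)**2 = 7**2 = 49)
(-8827 + 5688) + (M*79 + 91) = (-8827 + 5688) + (49*79 + 91) = -3139 + (3871 + 91) = -3139 + 3962 = 823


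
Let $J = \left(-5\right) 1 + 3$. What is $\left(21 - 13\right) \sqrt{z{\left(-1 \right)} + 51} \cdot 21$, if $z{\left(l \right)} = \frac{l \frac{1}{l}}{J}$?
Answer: $84 \sqrt{202} \approx 1193.9$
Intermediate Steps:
$J = -2$ ($J = -5 + 3 = -2$)
$z{\left(l \right)} = - \frac{1}{2}$ ($z{\left(l \right)} = \frac{l \frac{1}{l}}{-2} = 1 \left(- \frac{1}{2}\right) = - \frac{1}{2}$)
$\left(21 - 13\right) \sqrt{z{\left(-1 \right)} + 51} \cdot 21 = \left(21 - 13\right) \sqrt{- \frac{1}{2} + 51} \cdot 21 = 8 \sqrt{\frac{101}{2}} \cdot 21 = 8 \frac{\sqrt{202}}{2} \cdot 21 = 4 \sqrt{202} \cdot 21 = 84 \sqrt{202}$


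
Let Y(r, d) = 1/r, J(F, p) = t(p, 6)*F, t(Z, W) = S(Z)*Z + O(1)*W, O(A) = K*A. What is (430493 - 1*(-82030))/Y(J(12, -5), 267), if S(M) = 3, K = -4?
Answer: -239860764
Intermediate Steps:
O(A) = -4*A
t(Z, W) = -4*W + 3*Z (t(Z, W) = 3*Z + (-4*1)*W = 3*Z - 4*W = -4*W + 3*Z)
J(F, p) = F*(-24 + 3*p) (J(F, p) = (-4*6 + 3*p)*F = (-24 + 3*p)*F = F*(-24 + 3*p))
(430493 - 1*(-82030))/Y(J(12, -5), 267) = (430493 - 1*(-82030))/(1/(3*12*(-8 - 5))) = (430493 + 82030)/(1/(3*12*(-13))) = 512523/(1/(-468)) = 512523/(-1/468) = 512523*(-468) = -239860764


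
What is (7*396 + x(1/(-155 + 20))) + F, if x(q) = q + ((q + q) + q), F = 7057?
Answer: 1326911/135 ≈ 9829.0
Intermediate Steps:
x(q) = 4*q (x(q) = q + (2*q + q) = q + 3*q = 4*q)
(7*396 + x(1/(-155 + 20))) + F = (7*396 + 4/(-155 + 20)) + 7057 = (2772 + 4/(-135)) + 7057 = (2772 + 4*(-1/135)) + 7057 = (2772 - 4/135) + 7057 = 374216/135 + 7057 = 1326911/135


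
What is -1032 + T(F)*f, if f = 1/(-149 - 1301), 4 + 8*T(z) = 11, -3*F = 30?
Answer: -11971207/11600 ≈ -1032.0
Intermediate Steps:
F = -10 (F = -1/3*30 = -10)
T(z) = 7/8 (T(z) = -1/2 + (1/8)*11 = -1/2 + 11/8 = 7/8)
f = -1/1450 (f = 1/(-1450) = -1/1450 ≈ -0.00068966)
-1032 + T(F)*f = -1032 + (7/8)*(-1/1450) = -1032 - 7/11600 = -11971207/11600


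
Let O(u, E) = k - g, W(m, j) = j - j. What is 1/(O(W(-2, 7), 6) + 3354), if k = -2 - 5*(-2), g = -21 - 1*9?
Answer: 1/3392 ≈ 0.00029481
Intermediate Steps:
g = -30 (g = -21 - 9 = -30)
k = 8 (k = -2 + 10 = 8)
W(m, j) = 0
O(u, E) = 38 (O(u, E) = 8 - 1*(-30) = 8 + 30 = 38)
1/(O(W(-2, 7), 6) + 3354) = 1/(38 + 3354) = 1/3392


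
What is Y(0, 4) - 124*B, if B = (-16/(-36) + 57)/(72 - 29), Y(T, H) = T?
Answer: -64108/387 ≈ -165.65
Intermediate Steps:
B = 517/387 (B = (-16*(-1/36) + 57)/43 = (4/9 + 57)*(1/43) = (517/9)*(1/43) = 517/387 ≈ 1.3359)
Y(0, 4) - 124*B = 0 - 124*517/387 = 0 - 64108/387 = -64108/387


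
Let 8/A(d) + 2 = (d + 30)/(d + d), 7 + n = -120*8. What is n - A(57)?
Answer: -45145/47 ≈ -960.53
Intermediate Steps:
n = -967 (n = -7 - 120*8 = -7 - 960 = -967)
A(d) = 8/(-2 + (30 + d)/(2*d)) (A(d) = 8/(-2 + (d + 30)/(d + d)) = 8/(-2 + (30 + d)/((2*d))) = 8/(-2 + (30 + d)*(1/(2*d))) = 8/(-2 + (30 + d)/(2*d)))
n - A(57) = -967 - (-16)*57/(-30 + 3*57) = -967 - (-16)*57/(-30 + 171) = -967 - (-16)*57/141 = -967 - 1*(-304/47) = -967 + 304/47 = -45145/47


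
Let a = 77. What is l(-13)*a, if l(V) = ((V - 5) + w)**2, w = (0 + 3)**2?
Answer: 6237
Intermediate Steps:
w = 9 (w = 3**2 = 9)
l(V) = (4 + V)**2 (l(V) = ((V - 5) + 9)**2 = ((-5 + V) + 9)**2 = (4 + V)**2)
l(-13)*a = (4 - 13)**2*77 = (-9)**2*77 = 81*77 = 6237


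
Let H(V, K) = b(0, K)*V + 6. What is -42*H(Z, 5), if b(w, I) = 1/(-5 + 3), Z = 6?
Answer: -126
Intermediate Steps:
b(w, I) = -½ (b(w, I) = 1/(-2) = -½)
H(V, K) = 6 - V/2 (H(V, K) = -V/2 + 6 = 6 - V/2)
-42*H(Z, 5) = -42*(6 - ½*6) = -42*(6 - 3) = -42*3 = -126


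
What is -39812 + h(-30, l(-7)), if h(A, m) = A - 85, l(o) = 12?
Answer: -39927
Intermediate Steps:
h(A, m) = -85 + A
-39812 + h(-30, l(-7)) = -39812 + (-85 - 30) = -39812 - 115 = -39927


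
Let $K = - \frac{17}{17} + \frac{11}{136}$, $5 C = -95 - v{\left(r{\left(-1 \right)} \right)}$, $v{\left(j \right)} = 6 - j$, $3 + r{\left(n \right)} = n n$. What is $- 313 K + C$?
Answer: $\frac{181617}{680} \approx 267.08$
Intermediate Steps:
$r{\left(n \right)} = -3 + n^{2}$ ($r{\left(n \right)} = -3 + n n = -3 + n^{2}$)
$C = - \frac{103}{5}$ ($C = \frac{-95 - \left(6 - \left(-3 + \left(-1\right)^{2}\right)\right)}{5} = \frac{-95 - \left(6 - \left(-3 + 1\right)\right)}{5} = \frac{-95 - \left(6 - -2\right)}{5} = \frac{-95 - \left(6 + 2\right)}{5} = \frac{-95 - 8}{5} = \frac{1}{5} \left(-103\right) = - \frac{103}{5} \approx -20.6$)
$K = - \frac{125}{136}$ ($K = \left(-17\right) \frac{1}{17} + 11 \cdot \frac{1}{136} = -1 + \frac{11}{136} = - \frac{125}{136} \approx -0.91912$)
$- 313 K + C = \left(-313\right) \left(- \frac{125}{136}\right) - \frac{103}{5} = \frac{39125}{136} - \frac{103}{5} = \frac{181617}{680}$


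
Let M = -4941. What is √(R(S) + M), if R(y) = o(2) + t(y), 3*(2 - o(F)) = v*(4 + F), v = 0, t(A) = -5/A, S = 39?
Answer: I*√7512414/39 ≈ 70.279*I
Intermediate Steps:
o(F) = 2 (o(F) = 2 - 0*(4 + F) = 2 - ⅓*0 = 2 + 0 = 2)
R(y) = 2 - 5/y
√(R(S) + M) = √((2 - 5/39) - 4941) = √(73/39 - 4941) = √(-192626/39) = I*√7512414/39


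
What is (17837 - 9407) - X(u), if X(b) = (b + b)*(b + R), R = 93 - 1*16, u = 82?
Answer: -17646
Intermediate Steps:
R = 77 (R = 93 - 16 = 77)
X(b) = 2*b*(77 + b) (X(b) = (b + b)*(b + 77) = (2*b)*(77 + b) = 2*b*(77 + b))
(17837 - 9407) - X(u) = (17837 - 9407) - 2*82*(77 + 82) = 8430 - 2*82*159 = 8430 - 1*26076 = 8430 - 26076 = -17646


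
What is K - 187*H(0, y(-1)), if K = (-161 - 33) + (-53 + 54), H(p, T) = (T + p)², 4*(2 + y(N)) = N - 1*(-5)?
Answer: -380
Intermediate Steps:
y(N) = -¾ + N/4 (y(N) = -2 + (N - 1*(-5))/4 = -2 + (N + 5)/4 = -2 + (5 + N)/4 = -2 + (5/4 + N/4) = -¾ + N/4)
K = -193 (K = -194 + 1 = -193)
K - 187*H(0, y(-1)) = -193 - 187*((-¾ + (¼)*(-1)) + 0)² = -193 - 187*((-¾ - ¼) + 0)² = -193 - 187*(-1 + 0)² = -193 - 187*(-1)² = -193 - 187*1 = -193 - 187 = -380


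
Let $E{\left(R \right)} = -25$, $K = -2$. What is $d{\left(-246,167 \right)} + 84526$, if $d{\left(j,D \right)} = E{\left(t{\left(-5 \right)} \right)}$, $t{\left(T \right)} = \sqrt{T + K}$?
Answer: $84501$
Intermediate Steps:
$t{\left(T \right)} = \sqrt{-2 + T}$ ($t{\left(T \right)} = \sqrt{T - 2} = \sqrt{-2 + T}$)
$d{\left(j,D \right)} = -25$
$d{\left(-246,167 \right)} + 84526 = -25 + 84526 = 84501$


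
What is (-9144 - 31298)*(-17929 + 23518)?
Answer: -226030338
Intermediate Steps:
(-9144 - 31298)*(-17929 + 23518) = -40442*5589 = -226030338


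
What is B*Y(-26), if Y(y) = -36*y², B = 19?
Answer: -462384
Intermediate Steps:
B*Y(-26) = 19*(-36*(-26)²) = 19*(-36*676) = 19*(-24336) = -462384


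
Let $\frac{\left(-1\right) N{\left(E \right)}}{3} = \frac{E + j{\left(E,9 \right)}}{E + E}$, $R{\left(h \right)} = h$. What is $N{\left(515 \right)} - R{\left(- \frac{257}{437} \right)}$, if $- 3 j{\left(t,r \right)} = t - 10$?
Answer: $- \frac{18977}{45011} \approx -0.42161$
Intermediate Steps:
$j{\left(t,r \right)} = \frac{10}{3} - \frac{t}{3}$ ($j{\left(t,r \right)} = - \frac{t - 10}{3} = - \frac{-10 + t}{3} = \frac{10}{3} - \frac{t}{3}$)
$N{\left(E \right)} = - \frac{3 \left(\frac{10}{3} + \frac{2 E}{3}\right)}{2 E}$ ($N{\left(E \right)} = - 3 \frac{E - \left(- \frac{10}{3} + \frac{E}{3}\right)}{E + E} = - 3 \frac{\frac{10}{3} + \frac{2 E}{3}}{2 E} = - \frac{3 \left(\frac{10}{3} + \frac{2 E}{3}\right)}{2 E}$)
$N{\left(515 \right)} - R{\left(- \frac{257}{437} \right)} = \frac{-5 - 515}{515} - - \frac{257}{437} = \frac{-5 - 515}{515} - \left(-257\right) \frac{1}{437} = \frac{1}{515} \left(-520\right) - - \frac{257}{437} = - \frac{104}{103} + \frac{257}{437} = - \frac{18977}{45011}$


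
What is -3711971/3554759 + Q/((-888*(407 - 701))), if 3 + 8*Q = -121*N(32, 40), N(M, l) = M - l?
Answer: -7749303200861/7424384333184 ≈ -1.0438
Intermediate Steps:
Q = 965/8 (Q = -3/8 + (-121*(32 - 1*40))/8 = -3/8 + (-121*(32 - 40))/8 = -3/8 + (-121*(-8))/8 = -3/8 + (⅛)*968 = -3/8 + 121 = 965/8 ≈ 120.63)
-3711971/3554759 + Q/((-888*(407 - 701))) = -3711971/3554759 + 965/(8*((-888*(407 - 701)))) = -3711971*1/3554759 + 965/(8*((-888*(-294)))) = -3711971/3554759 + (965/8)/261072 = -3711971/3554759 + (965/8)*(1/261072) = -3711971/3554759 + 965/2088576 = -7749303200861/7424384333184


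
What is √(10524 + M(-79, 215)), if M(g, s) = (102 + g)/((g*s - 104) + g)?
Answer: √193865357657/4292 ≈ 102.59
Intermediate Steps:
M(g, s) = (102 + g)/(-104 + g + g*s) (M(g, s) = (102 + g)/((-104 + g*s) + g) = (102 + g)/(-104 + g + g*s))
√(10524 + M(-79, 215)) = √(10524 + (102 - 79)/(-104 - 79 - 79*215)) = √(10524 + 23/(-104 - 79 - 16985)) = √(10524 + 23/(-17168)) = √(10524 - 1/17168*23) = √(10524 - 23/17168) = √(180676009/17168) = √193865357657/4292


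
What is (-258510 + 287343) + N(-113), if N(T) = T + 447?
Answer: 29167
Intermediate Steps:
N(T) = 447 + T
(-258510 + 287343) + N(-113) = (-258510 + 287343) + (447 - 113) = 28833 + 334 = 29167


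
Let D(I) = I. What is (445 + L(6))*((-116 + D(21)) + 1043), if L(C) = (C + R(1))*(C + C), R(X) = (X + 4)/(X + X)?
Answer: 518556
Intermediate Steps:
R(X) = (4 + X)/(2*X) (R(X) = (4 + X)/((2*X)) = (4 + X)*(1/(2*X)) = (4 + X)/(2*X))
L(C) = 2*C*(5/2 + C) (L(C) = (C + (1/2)*(4 + 1)/1)*(C + C) = (C + (1/2)*1*5)*(2*C) = (C + 5/2)*(2*C) = (5/2 + C)*(2*C) = 2*C*(5/2 + C))
(445 + L(6))*((-116 + D(21)) + 1043) = (445 + 6*(5 + 2*6))*((-116 + 21) + 1043) = (445 + 6*(5 + 12))*(-95 + 1043) = (445 + 6*17)*948 = (445 + 102)*948 = 547*948 = 518556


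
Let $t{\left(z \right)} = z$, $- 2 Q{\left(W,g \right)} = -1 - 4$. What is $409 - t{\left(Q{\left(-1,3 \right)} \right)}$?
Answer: $\frac{813}{2} \approx 406.5$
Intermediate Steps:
$Q{\left(W,g \right)} = \frac{5}{2}$ ($Q{\left(W,g \right)} = - \frac{-1 - 4}{2} = \left(- \frac{1}{2}\right) \left(-5\right) = \frac{5}{2}$)
$409 - t{\left(Q{\left(-1,3 \right)} \right)} = 409 - \frac{5}{2} = \frac{813}{2}$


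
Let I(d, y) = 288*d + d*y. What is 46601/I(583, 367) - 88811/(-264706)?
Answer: 46249376821/101081956690 ≈ 0.45754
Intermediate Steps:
46601/I(583, 367) - 88811/(-264706) = 46601/((583*(288 + 367))) - 88811/(-264706) = 46601/((583*655)) - 88811*(-1/264706) = 46601/381865 + 88811/264706 = 46249376821/101081956690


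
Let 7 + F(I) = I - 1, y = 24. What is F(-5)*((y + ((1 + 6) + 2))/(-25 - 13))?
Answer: 429/38 ≈ 11.289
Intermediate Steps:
F(I) = -8 + I (F(I) = -7 + (I - 1) = -7 + (-1 + I) = -8 + I)
F(-5)*((y + ((1 + 6) + 2))/(-25 - 13)) = (-8 - 5)*((24 + ((1 + 6) + 2))/(-25 - 13)) = -13*(24 + (7 + 2))/(-38) = -13*(24 + 9)*(-1)/38 = -429*(-1)/38 = -13*(-33/38) = 429/38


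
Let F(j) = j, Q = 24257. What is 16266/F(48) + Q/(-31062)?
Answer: 42007513/124248 ≈ 338.09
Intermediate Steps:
16266/F(48) + Q/(-31062) = 16266/48 + 24257/(-31062) = 16266*(1/48) + 24257*(-1/31062) = 2711/8 - 24257/31062 = 42007513/124248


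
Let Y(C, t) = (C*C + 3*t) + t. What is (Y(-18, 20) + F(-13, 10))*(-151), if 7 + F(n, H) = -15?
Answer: -57682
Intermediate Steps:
Y(C, t) = C² + 4*t (Y(C, t) = (C² + 3*t) + t = C² + 4*t)
F(n, H) = -22 (F(n, H) = -7 - 15 = -22)
(Y(-18, 20) + F(-13, 10))*(-151) = (((-18)² + 4*20) - 22)*(-151) = ((324 + 80) - 22)*(-151) = (404 - 22)*(-151) = 382*(-151) = -57682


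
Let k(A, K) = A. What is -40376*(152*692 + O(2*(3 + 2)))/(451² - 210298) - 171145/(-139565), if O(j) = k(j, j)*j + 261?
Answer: 569143849997/921129 ≈ 6.1788e+5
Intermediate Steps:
O(j) = 261 + j² (O(j) = j*j + 261 = j² + 261 = 261 + j²)
-40376*(152*692 + O(2*(3 + 2)))/(451² - 210298) - 171145/(-139565) = -40376*(152*692 + (261 + (2*(3 + 2))²))/(451² - 210298) - 171145/(-139565) = -40376*(105184 + (261 + (2*5)²))/(203401 - 210298) - 171145*(-1/139565) = -40376/((-6897/(105184 + (261 + 10²)))) + 34229/27913 = -40376/((-6897/(105184 + (261 + 100)))) + 34229/27913 = -40376/((-6897/(105184 + 361))) + 34229/27913 = -40376/((-6897/105545)) + 34229/27913 = -40376/((-6897*1/105545)) + 34229/27913 = -40376/(-33/505) + 34229/27913 = -40376*(-505/33) + 34229/27913 = 20389880/33 + 34229/27913 = 569143849997/921129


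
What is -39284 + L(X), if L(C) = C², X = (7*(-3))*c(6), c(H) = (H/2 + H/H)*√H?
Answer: 3052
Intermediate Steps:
c(H) = √H*(1 + H/2) (c(H) = (H*(½) + 1)*√H = (H/2 + 1)*√H = (1 + H/2)*√H = √H*(1 + H/2))
X = -84*√6 (X = (7*(-3))*(√6*(2 + 6)/2) = -21*√6*8/2 = -84*√6 ≈ -205.76)
-39284 + L(X) = -39284 + (-84*√6)² = -39284 + 42336 = 3052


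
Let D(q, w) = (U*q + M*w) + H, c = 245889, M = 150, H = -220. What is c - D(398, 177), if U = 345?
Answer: 82249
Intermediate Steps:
D(q, w) = -220 + 150*w + 345*q (D(q, w) = (345*q + 150*w) - 220 = (150*w + 345*q) - 220 = -220 + 150*w + 345*q)
c - D(398, 177) = 245889 - (-220 + 150*177 + 345*398) = 245889 - (-220 + 26550 + 137310) = 245889 - 1*163640 = 245889 - 163640 = 82249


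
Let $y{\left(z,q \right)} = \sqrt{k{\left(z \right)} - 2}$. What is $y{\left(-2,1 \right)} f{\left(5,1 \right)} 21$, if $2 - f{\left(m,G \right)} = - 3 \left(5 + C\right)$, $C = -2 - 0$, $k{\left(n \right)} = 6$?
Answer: $462$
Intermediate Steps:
$C = -2$ ($C = -2 + 0 = -2$)
$y{\left(z,q \right)} = 2$ ($y{\left(z,q \right)} = \sqrt{6 - 2} = \sqrt{4} = 2$)
$f{\left(m,G \right)} = 11$ ($f{\left(m,G \right)} = 2 - - 3 \left(5 - 2\right) = 2 - \left(-3\right) 3 = 2 - -9 = 2 + 9 = 11$)
$y{\left(-2,1 \right)} f{\left(5,1 \right)} 21 = 2 \cdot 11 \cdot 21 = 22 \cdot 21 = 462$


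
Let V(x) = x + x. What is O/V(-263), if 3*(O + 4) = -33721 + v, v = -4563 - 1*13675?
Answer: 51971/1578 ≈ 32.935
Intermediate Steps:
v = -18238 (v = -4563 - 13675 = -18238)
V(x) = 2*x
O = -51971/3 (O = -4 + (-33721 - 18238)/3 = -4 + (1/3)*(-51959) = -4 - 51959/3 = -51971/3 ≈ -17324.)
O/V(-263) = -51971/(3*(2*(-263))) = -51971/3/(-526) = -51971/3*(-1/526) = 51971/1578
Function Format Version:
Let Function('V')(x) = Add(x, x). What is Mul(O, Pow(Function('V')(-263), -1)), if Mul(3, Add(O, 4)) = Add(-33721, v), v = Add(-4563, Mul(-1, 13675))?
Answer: Rational(51971, 1578) ≈ 32.935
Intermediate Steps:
v = -18238 (v = Add(-4563, -13675) = -18238)
Function('V')(x) = Mul(2, x)
O = Rational(-51971, 3) (O = Add(-4, Mul(Rational(1, 3), Add(-33721, -18238))) = Add(-4, Mul(Rational(1, 3), -51959)) = Add(-4, Rational(-51959, 3)) = Rational(-51971, 3) ≈ -17324.)
Mul(O, Pow(Function('V')(-263), -1)) = Mul(Rational(-51971, 3), Pow(Mul(2, -263), -1)) = Mul(Rational(-51971, 3), Pow(-526, -1)) = Mul(Rational(-51971, 3), Rational(-1, 526)) = Rational(51971, 1578)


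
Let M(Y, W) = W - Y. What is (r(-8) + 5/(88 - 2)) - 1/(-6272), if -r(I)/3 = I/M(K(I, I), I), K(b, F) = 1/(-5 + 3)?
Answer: -4236521/1348480 ≈ -3.1417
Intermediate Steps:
K(b, F) = -½ (K(b, F) = 1/(-2) = -½)
r(I) = -3*I/(½ + I) (r(I) = -3*I/(I - 1*(-½)) = -3*I/(I + ½) = -3*I/(½ + I))
(r(-8) + 5/(88 - 2)) - 1/(-6272) = (-6*(-8)/(1 + 2*(-8)) + 5/(88 - 2)) - 1/(-6272) = (-6*(-8)/(1 - 16) + 5/86) - 1*(-1/6272) = (-6*(-8)/(-15) + 5*(1/86)) + 1/6272 = (-6*(-8)*(-1/15) + 5/86) + 1/6272 = (-16/5 + 5/86) + 1/6272 = -1351/430 + 1/6272 = -4236521/1348480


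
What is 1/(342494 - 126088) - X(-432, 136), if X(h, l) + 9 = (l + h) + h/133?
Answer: 8871996915/28781998 ≈ 308.25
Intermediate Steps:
X(h, l) = -9 + l + 134*h/133 (X(h, l) = -9 + ((l + h) + h/133) = -9 + ((h + l) + h*(1/133)) = -9 + ((h + l) + h/133) = -9 + (l + 134*h/133) = -9 + l + 134*h/133)
1/(342494 - 126088) - X(-432, 136) = 1/(342494 - 126088) - (-9 + 136 + (134/133)*(-432)) = 1/216406 - (-9 + 136 - 57888/133) = 1/216406 - 1*(-40997/133) = 1/216406 + 40997/133 = 8871996915/28781998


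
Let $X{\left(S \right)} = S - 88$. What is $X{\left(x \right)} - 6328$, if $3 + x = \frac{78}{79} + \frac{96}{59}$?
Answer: $- \frac{29906773}{4661} \approx -6416.4$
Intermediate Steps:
$x = - \frac{1797}{4661}$ ($x = -3 + \left(\frac{78}{79} + \frac{96}{59}\right) = -3 + \frac{12186}{4661} = - \frac{1797}{4661} \approx -0.38554$)
$X{\left(S \right)} = -88 + S$ ($X{\left(S \right)} = S - 88 = -88 + S$)
$X{\left(x \right)} - 6328 = \left(-88 - \frac{1797}{4661}\right) - 6328 = - \frac{411965}{4661} - 6328 = - \frac{29906773}{4661}$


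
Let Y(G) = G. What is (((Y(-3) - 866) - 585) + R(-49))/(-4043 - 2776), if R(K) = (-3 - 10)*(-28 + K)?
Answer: 151/2273 ≈ 0.066432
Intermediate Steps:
R(K) = 364 - 13*K (R(K) = -13*(-28 + K) = 364 - 13*K)
(((Y(-3) - 866) - 585) + R(-49))/(-4043 - 2776) = (((-3 - 866) - 585) + (364 - 13*(-49)))/(-4043 - 2776) = ((-869 - 585) + (364 + 637))/(-6819) = (-1454 + 1001)*(-1/6819) = -453*(-1/6819) = 151/2273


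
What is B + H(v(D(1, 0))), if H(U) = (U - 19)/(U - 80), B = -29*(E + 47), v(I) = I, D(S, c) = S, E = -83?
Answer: 82494/79 ≈ 1044.2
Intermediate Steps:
B = 1044 (B = -29*(-83 + 47) = -29*(-36) = 1044)
H(U) = (-19 + U)/(-80 + U)
B + H(v(D(1, 0))) = 1044 + (-19 + 1)/(-80 + 1) = 1044 - 18/(-79) = 1044 - 1/79*(-18) = 1044 + 18/79 = 82494/79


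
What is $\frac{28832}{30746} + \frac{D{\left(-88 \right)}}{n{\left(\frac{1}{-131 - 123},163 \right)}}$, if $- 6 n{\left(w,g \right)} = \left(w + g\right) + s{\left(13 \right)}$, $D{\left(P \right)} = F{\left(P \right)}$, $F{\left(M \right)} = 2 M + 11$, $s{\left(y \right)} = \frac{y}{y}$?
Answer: $\frac{297746204}{42690821} \approx 6.9745$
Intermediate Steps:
$s{\left(y \right)} = 1$
$F{\left(M \right)} = 11 + 2 M$
$D{\left(P \right)} = 11 + 2 P$
$n{\left(w,g \right)} = - \frac{1}{6} - \frac{g}{6} - \frac{w}{6}$ ($n{\left(w,g \right)} = - \frac{\left(w + g\right) + 1}{6} = - \frac{\left(g + w\right) + 1}{6} = - \frac{1 + g + w}{6} = - \frac{1}{6} - \frac{g}{6} - \frac{w}{6}$)
$\frac{28832}{30746} + \frac{D{\left(-88 \right)}}{n{\left(\frac{1}{-131 - 123},163 \right)}} = \frac{28832}{30746} + \frac{11 + 2 \left(-88\right)}{- \frac{1}{6} - \frac{163}{6} - \frac{1}{6 \left(-131 - 123\right)}} = 28832 \cdot \frac{1}{30746} + \frac{11 - 176}{- \frac{1}{6} - \frac{163}{6} - \frac{1}{6 \left(-254\right)}} = \frac{14416}{15373} - \frac{165}{- \frac{1}{6} - \frac{163}{6} - - \frac{1}{1524}} = \frac{14416}{15373} - \frac{165}{- \frac{1}{6} - \frac{163}{6} + \frac{1}{1524}} = \frac{14416}{15373} - \frac{165}{- \frac{13885}{508}} = \frac{14416}{15373} - - \frac{16764}{2777} = \frac{14416}{15373} + \frac{16764}{2777} = \frac{297746204}{42690821}$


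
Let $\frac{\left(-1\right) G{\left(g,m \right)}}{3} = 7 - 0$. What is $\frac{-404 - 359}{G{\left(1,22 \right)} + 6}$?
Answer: $\frac{763}{15} \approx 50.867$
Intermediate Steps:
$G{\left(g,m \right)} = -21$ ($G{\left(g,m \right)} = - 3 \left(7 - 0\right) = - 3 \left(7 + 0\right) = \left(-3\right) 7 = -21$)
$\frac{-404 - 359}{G{\left(1,22 \right)} + 6} = \frac{-404 - 359}{-21 + 6} = - \frac{763}{-15} = \left(-763\right) \left(- \frac{1}{15}\right) = \frac{763}{15}$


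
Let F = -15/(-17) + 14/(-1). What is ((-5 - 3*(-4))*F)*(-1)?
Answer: 1561/17 ≈ 91.823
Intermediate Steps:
F = -223/17 (F = -15*(-1/17) + 14*(-1) = 15/17 - 14 = -223/17 ≈ -13.118)
((-5 - 3*(-4))*F)*(-1) = ((-5 - 3*(-4))*(-223/17))*(-1) = ((-5 + 12)*(-223/17))*(-1) = (7*(-223/17))*(-1) = -1561/17*(-1) = 1561/17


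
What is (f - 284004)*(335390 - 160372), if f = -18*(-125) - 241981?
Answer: -91663052230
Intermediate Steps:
f = -239731 (f = 2250 - 241981 = -239731)
(f - 284004)*(335390 - 160372) = (-239731 - 284004)*(335390 - 160372) = -523735*175018 = -91663052230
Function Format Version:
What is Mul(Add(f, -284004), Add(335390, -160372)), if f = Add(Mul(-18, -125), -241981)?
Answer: -91663052230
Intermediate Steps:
f = -239731 (f = Add(2250, -241981) = -239731)
Mul(Add(f, -284004), Add(335390, -160372)) = Mul(Add(-239731, -284004), Add(335390, -160372)) = Mul(-523735, 175018) = -91663052230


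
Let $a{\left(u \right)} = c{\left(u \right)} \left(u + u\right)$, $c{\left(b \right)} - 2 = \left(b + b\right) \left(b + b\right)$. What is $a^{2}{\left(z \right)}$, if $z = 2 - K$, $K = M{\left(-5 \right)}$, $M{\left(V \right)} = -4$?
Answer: $3069504$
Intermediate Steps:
$K = -4$
$z = 6$ ($z = 2 - -4 = 2 + 4 = 6$)
$c{\left(b \right)} = 2 + 4 b^{2}$ ($c{\left(b \right)} = 2 + \left(b + b\right) \left(b + b\right) = 2 + 2 b 2 b = 2 + 4 b^{2}$)
$a{\left(u \right)} = 2 u \left(2 + 4 u^{2}\right)$ ($a{\left(u \right)} = \left(2 + 4 u^{2}\right) \left(u + u\right) = \left(2 + 4 u^{2}\right) 2 u = 2 u \left(2 + 4 u^{2}\right)$)
$a^{2}{\left(z \right)} = \left(4 \cdot 6 + 8 \cdot 6^{3}\right)^{2} = \left(24 + 8 \cdot 216\right)^{2} = \left(24 + 1728\right)^{2} = 1752^{2} = 3069504$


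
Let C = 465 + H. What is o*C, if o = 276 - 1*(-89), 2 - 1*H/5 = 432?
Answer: -615025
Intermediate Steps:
H = -2150 (H = 10 - 5*432 = 10 - 2160 = -2150)
o = 365 (o = 276 + 89 = 365)
C = -1685 (C = 465 - 2150 = -1685)
o*C = 365*(-1685) = -615025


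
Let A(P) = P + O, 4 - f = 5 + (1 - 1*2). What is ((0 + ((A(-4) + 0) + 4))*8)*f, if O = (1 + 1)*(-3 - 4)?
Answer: 0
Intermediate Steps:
f = 0 (f = 4 - (5 + (1 - 1*2)) = 4 - (5 + (1 - 2)) = 4 - (5 - 1) = 4 - 1*4 = 4 - 4 = 0)
O = -14 (O = 2*(-7) = -14)
A(P) = -14 + P (A(P) = P - 14 = -14 + P)
((0 + ((A(-4) + 0) + 4))*8)*f = ((0 + (((-14 - 4) + 0) + 4))*8)*0 = ((0 + ((-18 + 0) + 4))*8)*0 = ((0 + (-18 + 4))*8)*0 = ((0 - 14)*8)*0 = -14*8*0 = -112*0 = 0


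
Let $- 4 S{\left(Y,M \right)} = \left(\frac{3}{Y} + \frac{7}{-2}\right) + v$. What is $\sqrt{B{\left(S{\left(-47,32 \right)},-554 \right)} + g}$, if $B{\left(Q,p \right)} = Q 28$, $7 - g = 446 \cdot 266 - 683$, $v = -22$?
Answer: $\frac{i \sqrt{1040589682}}{94} \approx 343.17 i$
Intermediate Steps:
$S{\left(Y,M \right)} = \frac{51}{8} - \frac{3}{4 Y}$ ($S{\left(Y,M \right)} = - \frac{\left(\frac{3}{Y} + \frac{7}{-2}\right) - 22}{4} = - \frac{\left(\frac{3}{Y} + 7 \left(- \frac{1}{2}\right)\right) - 22}{4} = - \frac{\left(\frac{3}{Y} - \frac{7}{2}\right) - 22}{4} = - \frac{\left(- \frac{7}{2} + \frac{3}{Y}\right) - 22}{4} = - \frac{- \frac{51}{2} + \frac{3}{Y}}{4} = \frac{51}{8} - \frac{3}{4 Y}$)
$g = -117946$ ($g = 7 - \left(446 \cdot 266 - 683\right) = 7 - \left(118636 - 683\right) = 7 - 117953 = -117946$)
$B{\left(Q,p \right)} = 28 Q$
$\sqrt{B{\left(S{\left(-47,32 \right)},-554 \right)} + g} = \sqrt{28 \frac{3 \left(-2 + 17 \left(-47\right)\right)}{8 \left(-47\right)} - 117946} = \sqrt{28 \cdot \frac{3}{8} \left(- \frac{1}{47}\right) \left(-2 - 799\right) - 117946} = \sqrt{28 \cdot \frac{3}{8} \left(- \frac{1}{47}\right) \left(-801\right) - 117946} = \sqrt{28 \cdot \frac{2403}{376} - 117946} = \sqrt{\frac{16821}{94} - 117946} = \sqrt{- \frac{11070103}{94}} = \frac{i \sqrt{1040589682}}{94}$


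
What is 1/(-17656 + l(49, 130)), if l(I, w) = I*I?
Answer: -1/15255 ≈ -6.5552e-5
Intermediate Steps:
l(I, w) = I²
1/(-17656 + l(49, 130)) = 1/(-17656 + 49²) = 1/(-17656 + 2401) = 1/(-15255) = -1/15255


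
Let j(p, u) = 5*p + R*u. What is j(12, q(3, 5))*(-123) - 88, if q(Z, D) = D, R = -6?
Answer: -3778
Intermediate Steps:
j(p, u) = -6*u + 5*p (j(p, u) = 5*p - 6*u = -6*u + 5*p)
j(12, q(3, 5))*(-123) - 88 = (-6*5 + 5*12)*(-123) - 88 = (-30 + 60)*(-123) - 88 = 30*(-123) - 88 = -3690 - 88 = -3778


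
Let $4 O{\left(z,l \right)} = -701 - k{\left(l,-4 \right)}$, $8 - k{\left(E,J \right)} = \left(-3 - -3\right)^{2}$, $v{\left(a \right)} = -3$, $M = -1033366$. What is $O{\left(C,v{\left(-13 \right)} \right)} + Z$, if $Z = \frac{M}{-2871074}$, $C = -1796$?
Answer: $- \frac{1015729001}{5742148} \approx -176.89$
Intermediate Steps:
$k{\left(E,J \right)} = 8$ ($k{\left(E,J \right)} = 8 - \left(-3 - -3\right)^{2} = 8 - \left(-3 + 3\right)^{2} = 8 - 0^{2} = 8 - 0 = 8 + 0 = 8$)
$Z = \frac{516683}{1435537}$ ($Z = - \frac{1033366}{-2871074} = \left(-1033366\right) \left(- \frac{1}{2871074}\right) = \frac{516683}{1435537} \approx 0.35992$)
$O{\left(z,l \right)} = - \frac{709}{4}$ ($O{\left(z,l \right)} = \frac{-701 - 8}{4} = \frac{1}{4} \left(-709\right) = - \frac{709}{4}$)
$O{\left(C,v{\left(-13 \right)} \right)} + Z = - \frac{709}{4} + \frac{516683}{1435537} = - \frac{1015729001}{5742148}$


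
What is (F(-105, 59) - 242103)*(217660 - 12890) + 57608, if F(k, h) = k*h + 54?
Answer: -50832866272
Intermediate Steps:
F(k, h) = 54 + h*k (F(k, h) = h*k + 54 = 54 + h*k)
(F(-105, 59) - 242103)*(217660 - 12890) + 57608 = ((54 + 59*(-105)) - 242103)*(217660 - 12890) + 57608 = ((54 - 6195) - 242103)*204770 + 57608 = (-6141 - 242103)*204770 + 57608 = -248244*204770 + 57608 = -50832923880 + 57608 = -50832866272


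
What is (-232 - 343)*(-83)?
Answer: 47725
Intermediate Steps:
(-232 - 343)*(-83) = -575*(-83) = 47725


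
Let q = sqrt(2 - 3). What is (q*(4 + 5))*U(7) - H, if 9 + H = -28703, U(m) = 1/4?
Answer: 28712 + 9*I/4 ≈ 28712.0 + 2.25*I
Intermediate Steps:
q = I (q = sqrt(-1) = I ≈ 1.0*I)
U(m) = 1/4
H = -28712 (H = -9 - 28703 = -28712)
(q*(4 + 5))*U(7) - H = (I*(4 + 5))*(1/4) - 1*(-28712) = (I*9)*(1/4) + 28712 = (9*I)*(1/4) + 28712 = 9*I/4 + 28712 = 28712 + 9*I/4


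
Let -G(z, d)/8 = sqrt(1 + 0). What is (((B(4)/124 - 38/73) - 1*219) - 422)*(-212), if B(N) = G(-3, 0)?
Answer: 307804284/2263 ≈ 1.3602e+5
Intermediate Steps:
G(z, d) = -8 (G(z, d) = -8*sqrt(1 + 0) = -8*sqrt(1) = -8*1 = -8)
B(N) = -8
(((B(4)/124 - 38/73) - 1*219) - 422)*(-212) = (((-8/124 - 38/73) - 1*219) - 422)*(-212) = (((-8*1/124 - 38*1/73) - 219) - 422)*(-212) = (((-2/31 - 38/73) - 219) - 422)*(-212) = ((-1324/2263 - 219) - 422)*(-212) = (-496921/2263 - 422)*(-212) = -1451907/2263*(-212) = 307804284/2263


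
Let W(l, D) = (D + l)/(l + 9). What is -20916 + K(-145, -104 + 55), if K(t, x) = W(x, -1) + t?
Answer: -84239/4 ≈ -21060.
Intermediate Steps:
W(l, D) = (D + l)/(9 + l)
K(t, x) = t + (-1 + x)/(9 + x) (K(t, x) = (-1 + x)/(9 + x) + t = t + (-1 + x)/(9 + x))
-20916 + K(-145, -104 + 55) = -20916 + (-1 + (-104 + 55) - 145*(9 + (-104 + 55)))/(9 + (-104 + 55)) = -20916 + (-1 - 49 - 145*(9 - 49))/(9 - 49) = -20916 + (-1 - 49 - 145*(-40))/(-40) = -20916 - (-1 - 49 + 5800)/40 = -20916 - 1/40*5750 = -20916 - 575/4 = -84239/4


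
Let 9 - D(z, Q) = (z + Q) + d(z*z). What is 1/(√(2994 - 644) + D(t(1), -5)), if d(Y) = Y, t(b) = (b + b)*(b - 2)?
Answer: -6/1103 + 5*√94/2206 ≈ 0.016535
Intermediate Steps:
t(b) = 2*b*(-2 + b) (t(b) = (2*b)*(-2 + b) = 2*b*(-2 + b))
D(z, Q) = 9 - Q - z - z² (D(z, Q) = 9 - ((z + Q) + z*z) = 9 - ((Q + z) + z²) = 9 - (Q + z + z²) = 9 + (-Q - z - z²) = 9 - Q - z - z²)
1/(√(2994 - 644) + D(t(1), -5)) = 1/(√(2994 - 644) + (9 - 1*(-5) - 2*(-2 + 1) - (2*1*(-2 + 1))²)) = 1/(√2350 + (9 + 5 - 2*(-1) - (2*1*(-1))²)) = 1/(5*√94 + (9 + 5 - 1*(-2) - 1*(-2)²)) = 1/(5*√94 + (9 + 5 + 2 - 1*4)) = 1/(5*√94 + (9 + 5 + 2 - 4)) = 1/(5*√94 + 12) = 1/(12 + 5*√94)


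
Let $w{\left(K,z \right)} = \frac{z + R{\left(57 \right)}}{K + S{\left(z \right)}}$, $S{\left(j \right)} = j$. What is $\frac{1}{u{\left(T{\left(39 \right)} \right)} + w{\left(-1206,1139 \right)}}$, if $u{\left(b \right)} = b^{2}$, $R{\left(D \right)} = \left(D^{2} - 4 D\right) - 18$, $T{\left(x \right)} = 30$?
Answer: $\frac{67}{56158} \approx 0.0011931$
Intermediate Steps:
$R{\left(D \right)} = -18 + D^{2} - 4 D$
$w{\left(K,z \right)} = \frac{3003 + z}{K + z}$ ($w{\left(K,z \right)} = \frac{z - \left(246 - 3249\right)}{K + z} = \frac{z - -3003}{K + z} = \frac{z + 3003}{K + z} = \frac{3003 + z}{K + z}$)
$\frac{1}{u{\left(T{\left(39 \right)} \right)} + w{\left(-1206,1139 \right)}} = \frac{1}{30^{2} + \frac{3003 + 1139}{-1206 + 1139}} = \frac{1}{900 + \frac{1}{-67} \cdot 4142} = \frac{1}{900 - \frac{4142}{67}} = \frac{1}{\frac{56158}{67}} = \frac{67}{56158}$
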